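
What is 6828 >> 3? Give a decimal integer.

853

6828 = 1101010101100
shift right by 3 → 0001101010101 = 853
(equivalently, floor(6828 / 8))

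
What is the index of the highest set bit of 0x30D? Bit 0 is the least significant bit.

9

0x30D = 1100001101
The topmost 1 is at position 9 (since 2^9 = 512 ≤ 781 < 1024).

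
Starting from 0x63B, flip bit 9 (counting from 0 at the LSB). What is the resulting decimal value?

1083

x = 000011000111011
bit 9 is currently 1; toggle it via x ^ (1 << 9) = x ^ 512
→ 000010000111011 = 1083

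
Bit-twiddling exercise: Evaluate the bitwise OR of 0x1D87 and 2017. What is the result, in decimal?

8167

0x1D87 = 1110110000111
2017 = 0011111100001
 OR → 1111111100111 = 8167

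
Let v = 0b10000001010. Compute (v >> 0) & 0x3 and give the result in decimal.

v = 10000001010
Shift right by 0: 10000001010
Mask low 2 bits: 10 = 2

2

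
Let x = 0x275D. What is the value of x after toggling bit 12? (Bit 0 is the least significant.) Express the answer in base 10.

x = 010011101011101
bit 12 is currently 0; toggle it via x ^ (1 << 12) = x ^ 4096
→ 011011101011101 = 14173

14173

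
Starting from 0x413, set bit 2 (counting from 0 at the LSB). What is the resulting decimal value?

1047

x = 10000010011
bit 2 is currently 0; set it via x | (1 << 2) = x | 4
→ 10000010111 = 1047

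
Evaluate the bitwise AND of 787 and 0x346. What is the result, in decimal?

770

787 = 1100010011
0x346 = 1101000110
AND → 1100000010 = 770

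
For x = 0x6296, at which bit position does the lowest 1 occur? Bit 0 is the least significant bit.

0x6296 = 110001010010110
Trailing zeros: 1, so the lowest set bit is bit 1 (value 2).

1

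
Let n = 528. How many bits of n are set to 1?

528 = 1000010000
Count the 1s: 1 + 1 = 2

2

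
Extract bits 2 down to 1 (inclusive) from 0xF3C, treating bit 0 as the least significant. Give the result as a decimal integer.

2

v = 111100111100
Shift right by 1: 11110011110
Mask low 2 bits: 10 = 2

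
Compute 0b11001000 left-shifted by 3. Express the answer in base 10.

1600

x = 00011001000
shift left by 3 → 11001000000 = 1600
(equivalently, 200 × 2^3 = 200 × 8)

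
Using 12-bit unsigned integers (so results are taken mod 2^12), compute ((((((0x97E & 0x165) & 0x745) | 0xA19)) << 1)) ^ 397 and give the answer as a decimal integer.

1847

0x97E = 100101111110
0x165 = 000101100101
→ & → 000101100100 = 356
0x745 = 011101000101
→ & → 000101000100 = 324
0xA19 = 101000011001
→ | → 101101011101 = 2909
→ << 1 (mod 2^12) → 011010111010 = 1722
397 = 000110001101
→ ^ → 011100110111 = 1847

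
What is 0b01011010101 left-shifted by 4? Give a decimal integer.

x = 00001011010101
shift left by 4 → 10110101010000 = 11600
(equivalently, 725 × 2^4 = 725 × 16)

11600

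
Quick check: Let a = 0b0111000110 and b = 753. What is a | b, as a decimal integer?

1015

a = 0111000110
753 = 1011110001
 OR → 1111110111 = 1015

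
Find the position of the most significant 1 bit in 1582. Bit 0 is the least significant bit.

10

1582 = 11000101110
The topmost 1 is at position 10 (since 2^10 = 1024 ≤ 1582 < 2048).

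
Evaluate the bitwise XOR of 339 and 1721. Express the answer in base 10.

2026

339 = 00101010011
1721 = 11010111001
XOR → 11111101010 = 2026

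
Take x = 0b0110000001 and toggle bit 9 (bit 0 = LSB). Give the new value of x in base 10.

x = 0110000001
bit 9 is currently 0; toggle it via x ^ (1 << 9) = x ^ 512
→ 1110000001 = 897

897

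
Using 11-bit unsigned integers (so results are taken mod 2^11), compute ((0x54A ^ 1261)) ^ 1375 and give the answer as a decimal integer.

1272

0x54A = 10101001010
1261 = 10011101101
→ ^ → 00110100111 = 423
1375 = 10101011111
→ ^ → 10011111000 = 1272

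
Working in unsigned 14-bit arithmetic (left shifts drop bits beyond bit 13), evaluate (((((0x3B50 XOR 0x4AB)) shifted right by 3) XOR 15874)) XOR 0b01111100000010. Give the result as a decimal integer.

9983

0x3B50 = 11101101010000
0x4AB = 00010010101011
→ XOR → 11111111111011 = 16379
→ shifted right by 3 → 00011111111111 = 2047
15874 = 11111000000010
→ XOR → 11100111111101 = 14845
0b01111100000010 = 01111100000010
→ XOR → 10011011111111 = 9983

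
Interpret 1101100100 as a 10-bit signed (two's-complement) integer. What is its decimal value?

-156

pattern = 1101100100 (MSB is 1 ⇒ negative)
Invert: 0010011011, add 1 → 0010011100 = 156, so the value is -156.
(Equivalently: 868 - 2^10 = 868 - 1024 = -156.)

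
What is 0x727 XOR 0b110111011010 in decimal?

2813

0x727 = 011100100111
b = 110111011010
XOR → 101011111101 = 2813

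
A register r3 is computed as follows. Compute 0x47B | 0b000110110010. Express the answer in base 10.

1531

0x47B = 10001111011
b = 00110110010
 OR → 10111111011 = 1531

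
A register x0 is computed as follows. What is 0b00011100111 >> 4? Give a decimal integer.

x = 11100111
shift right by 4 → 00001110 = 14
(equivalently, floor(231 / 16))

14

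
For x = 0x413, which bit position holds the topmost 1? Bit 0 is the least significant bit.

10

0x413 = 10000010011
The topmost 1 is at position 10 (since 2^10 = 1024 ≤ 1043 < 2048).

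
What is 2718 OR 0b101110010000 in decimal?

2974

2718 = 101010011110
b = 101110010000
 OR → 101110011110 = 2974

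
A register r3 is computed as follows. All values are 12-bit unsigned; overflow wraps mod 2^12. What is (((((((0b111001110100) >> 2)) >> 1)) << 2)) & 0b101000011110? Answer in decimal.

0b111001110100 = 111001110100
→ >> 2 → 001110011101 = 925
→ >> 1 → 000111001110 = 462
→ << 2 (mod 2^12) → 011100111000 = 1848
0b101000011110 = 101000011110
→ & → 001000011000 = 536

536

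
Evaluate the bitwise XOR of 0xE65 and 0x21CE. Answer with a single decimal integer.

0xE65 = 00111001100101
0x21CE = 10000111001110
XOR → 10111110101011 = 12203

12203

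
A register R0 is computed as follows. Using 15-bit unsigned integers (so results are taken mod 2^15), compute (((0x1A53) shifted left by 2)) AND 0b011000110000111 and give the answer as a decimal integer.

8452

0x1A53 = 001101001010011
→ shifted left by 2 (mod 2^15) → 110100101001100 = 26956
0b011000110000111 = 011000110000111
→ AND → 010000100000100 = 8452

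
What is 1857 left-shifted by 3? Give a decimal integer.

1857 = 00011101000001
shift left by 3 → 11101000001000 = 14856
(equivalently, 1857 × 2^3 = 1857 × 8)

14856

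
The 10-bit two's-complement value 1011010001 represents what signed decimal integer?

pattern = 1011010001 (MSB is 1 ⇒ negative)
Invert: 0100101110, add 1 → 0100101111 = 303, so the value is -303.
(Equivalently: 721 - 2^10 = 721 - 1024 = -303.)

-303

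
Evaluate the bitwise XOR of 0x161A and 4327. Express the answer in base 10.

0x161A = 1011000011010
4327 = 1000011100111
XOR → 0011011111101 = 1789

1789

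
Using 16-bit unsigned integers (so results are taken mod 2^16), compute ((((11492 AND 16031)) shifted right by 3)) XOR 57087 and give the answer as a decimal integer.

56175

11492 = 0010110011100100
16031 = 0011111010011111
→ AND → 0010110010000100 = 11396
→ shifted right by 3 → 0000010110010000 = 1424
57087 = 1101111011111111
→ XOR → 1101101101101111 = 56175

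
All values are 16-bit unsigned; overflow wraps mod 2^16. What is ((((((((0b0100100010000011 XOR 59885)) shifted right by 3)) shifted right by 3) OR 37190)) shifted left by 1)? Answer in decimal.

10126

0b0100100010000011 = 0100100010000011
59885 = 1110100111101101
→ XOR → 1010000101101110 = 41326
→ shifted right by 3 → 0001010000101101 = 5165
→ shifted right by 3 → 0000001010000101 = 645
37190 = 1001000101000110
→ OR → 1001001111000111 = 37831
→ shifted left by 1 (mod 2^16) → 0010011110001110 = 10126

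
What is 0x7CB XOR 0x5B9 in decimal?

0x7CB = 11111001011
0x5B9 = 10110111001
XOR → 01001110010 = 626

626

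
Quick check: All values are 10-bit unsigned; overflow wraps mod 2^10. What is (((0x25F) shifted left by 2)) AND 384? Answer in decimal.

0x25F = 1001011111
→ shifted left by 2 (mod 2^10) → 0101111100 = 380
384 = 0110000000
→ AND → 0100000000 = 256

256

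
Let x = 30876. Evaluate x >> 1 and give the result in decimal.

30876 = 111100010011100
shift right by 1 → 011110001001110 = 15438
(equivalently, floor(30876 / 2))

15438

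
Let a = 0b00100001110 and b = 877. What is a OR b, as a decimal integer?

879

a = 0100001110
877 = 1101101101
 OR → 1101101111 = 879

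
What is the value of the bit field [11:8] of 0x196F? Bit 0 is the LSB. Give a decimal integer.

9

v = 1100101101111
Shift right by 8: 11001
Mask low 4 bits: 1001 = 9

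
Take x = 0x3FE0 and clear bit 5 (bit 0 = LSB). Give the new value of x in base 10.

16320

x = 11111111100000
bit 5 is currently 1; clear it via x & ~(1 << 5) = x & ~32
→ 11111111000000 = 16320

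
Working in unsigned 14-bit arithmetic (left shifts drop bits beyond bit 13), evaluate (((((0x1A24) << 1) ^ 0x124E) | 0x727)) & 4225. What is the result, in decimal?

1

0x1A24 = 01101000100100
→ << 1 (mod 2^14) → 11010001001000 = 13384
0x124E = 01001001001110
→ ^ → 10011000000110 = 9734
0x727 = 00011100100111
→ | → 10011100100111 = 10023
4225 = 01000010000001
→ & → 00000000000001 = 1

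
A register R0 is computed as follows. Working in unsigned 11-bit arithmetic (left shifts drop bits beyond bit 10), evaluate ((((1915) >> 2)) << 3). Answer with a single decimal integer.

1776

1915 = 11101111011
→ >> 2 → 00111011110 = 478
→ << 3 (mod 2^11) → 11011110000 = 1776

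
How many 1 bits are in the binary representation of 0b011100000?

3

n = 11100000
Count the 1s: 1 + 1 + 1 = 3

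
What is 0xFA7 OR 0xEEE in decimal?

4079

0xFA7 = 111110100111
0xEEE = 111011101110
 OR → 111111101111 = 4079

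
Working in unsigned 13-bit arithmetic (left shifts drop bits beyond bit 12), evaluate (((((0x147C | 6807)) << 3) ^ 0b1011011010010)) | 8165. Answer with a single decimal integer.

8175

0x147C = 1010001111100
6807 = 1101010010111
→ | → 1111011111111 = 7935
→ << 3 (mod 2^13) → 1011111111000 = 6136
0b1011011010010 = 1011011010010
→ ^ → 0000100101010 = 298
8165 = 1111111100101
→ | → 1111111101111 = 8175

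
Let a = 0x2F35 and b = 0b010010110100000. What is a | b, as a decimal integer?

0x2F35 = 10111100110101
b = 10010110100000
 OR → 10111110110101 = 12213

12213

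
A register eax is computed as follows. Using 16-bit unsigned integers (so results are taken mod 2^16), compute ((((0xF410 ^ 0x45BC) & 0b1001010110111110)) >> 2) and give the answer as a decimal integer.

0xF410 = 1111010000010000
0x45BC = 0100010110111100
→ ^ → 1011000110101100 = 45484
0b1001010110111110 = 1001010110111110
→ & → 1001000110101100 = 37292
→ >> 2 → 0010010001101011 = 9323

9323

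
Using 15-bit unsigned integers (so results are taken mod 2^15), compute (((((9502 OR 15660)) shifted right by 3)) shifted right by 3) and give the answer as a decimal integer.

9502 = 010010100011110
15660 = 011110100101100
→ OR → 011110100111110 = 15678
→ shifted right by 3 → 000011110100111 = 1959
→ shifted right by 3 → 000000011110100 = 244

244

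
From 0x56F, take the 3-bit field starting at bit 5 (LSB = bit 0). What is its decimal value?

3

v = 10101101111
Shift right by 5: 101011
Mask low 3 bits: 011 = 3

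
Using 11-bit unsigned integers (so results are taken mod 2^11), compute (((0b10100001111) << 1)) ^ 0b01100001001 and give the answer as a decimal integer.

0b10100001111 = 10100001111
→ << 1 (mod 2^11) → 01000011110 = 542
0b01100001001 = 01100001001
→ ^ → 00100010111 = 279

279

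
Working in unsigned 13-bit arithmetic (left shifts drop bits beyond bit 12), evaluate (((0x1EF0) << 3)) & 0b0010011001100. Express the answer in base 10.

1152

0x1EF0 = 1111011110000
→ << 3 (mod 2^13) → 1011110000000 = 6016
0b0010011001100 = 0010011001100
→ & → 0010010000000 = 1152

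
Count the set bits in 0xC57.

7

0xC57 = 110001010111
Count the 1s: 1 + 1 + 1 + 1 + 1 + 1 + 1 = 7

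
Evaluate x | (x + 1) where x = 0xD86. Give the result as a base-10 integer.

3463

x = 110110000110 = 3462
x + 1 = 110110000111
OR    = 110110000111 = 3463
(x | (x + 1) sets the lowest cleared bit.)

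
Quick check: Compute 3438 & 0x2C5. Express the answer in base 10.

3438 = 110101101110
0x2C5 = 001011000101
AND → 000001000100 = 68

68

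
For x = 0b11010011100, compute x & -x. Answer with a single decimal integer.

x = 11010011100 = 1692
-x (two's complement) = …00101100100
AND   = 00000000100 = 4
(x & -x isolates the lowest set bit of x.)

4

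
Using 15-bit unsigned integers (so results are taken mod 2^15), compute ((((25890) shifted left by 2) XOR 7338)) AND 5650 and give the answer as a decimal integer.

25890 = 110010100100010
→ shifted left by 2 (mod 2^15) → 001010010001000 = 5256
7338 = 001110010101010
→ XOR → 000100000100010 = 2082
5650 = 001011000010010
→ AND → 000000000000010 = 2

2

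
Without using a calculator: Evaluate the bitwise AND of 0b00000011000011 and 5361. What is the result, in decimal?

a = 0000011000011
5361 = 1010011110001
AND → 0000011000001 = 193

193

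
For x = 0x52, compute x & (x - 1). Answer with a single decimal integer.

x = 1010010 = 82
x - 1 = 1010001
AND   = 1010000 = 80
(x & (x - 1) clears the lowest set bit of x.)

80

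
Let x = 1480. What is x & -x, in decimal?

x = 10111001000 = 1480
-x (two's complement) = …01000111000
AND   = 00000001000 = 8
(x & -x isolates the lowest set bit of x.)

8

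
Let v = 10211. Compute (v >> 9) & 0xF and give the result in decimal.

v = 010011111100011
Shift right by 9: 010011
Mask low 4 bits: 0011 = 3

3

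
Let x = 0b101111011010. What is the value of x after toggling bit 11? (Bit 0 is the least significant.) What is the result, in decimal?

986

x = 101111011010
bit 11 is currently 1; toggle it via x ^ (1 << 11) = x ^ 2048
→ 001111011010 = 986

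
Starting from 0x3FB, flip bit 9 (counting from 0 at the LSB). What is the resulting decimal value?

x = 001111111011
bit 9 is currently 1; toggle it via x ^ (1 << 9) = x ^ 512
→ 000111111011 = 507

507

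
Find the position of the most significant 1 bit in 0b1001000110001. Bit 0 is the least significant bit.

0b1001000110001 = 1001000110001
The topmost 1 is at position 12 (since 2^12 = 4096 ≤ 4657 < 8192).

12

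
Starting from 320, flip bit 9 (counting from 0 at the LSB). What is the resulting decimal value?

x = 00000101000000
bit 9 is currently 0; toggle it via x ^ (1 << 9) = x ^ 512
→ 00001101000000 = 832

832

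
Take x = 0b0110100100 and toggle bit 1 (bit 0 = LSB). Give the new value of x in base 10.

422

x = 0110100100
bit 1 is currently 0; toggle it via x ^ (1 << 1) = x ^ 2
→ 0110100110 = 422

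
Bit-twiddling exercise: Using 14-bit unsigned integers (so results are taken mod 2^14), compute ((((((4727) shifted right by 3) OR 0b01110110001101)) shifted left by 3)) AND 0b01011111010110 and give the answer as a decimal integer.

4727 = 01001001110111
→ shifted right by 3 → 00001001001110 = 590
0b01110110001101 = 01110110001101
→ OR → 01111111001111 = 8143
→ shifted left by 3 (mod 2^14) → 11111001111000 = 15992
0b01011111010110 = 01011111010110
→ AND → 01011001010000 = 5712

5712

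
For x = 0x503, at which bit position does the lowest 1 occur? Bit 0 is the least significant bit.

0

0x503 = 10100000011
Trailing zeros: 0, so the lowest set bit is bit 0 (value 1).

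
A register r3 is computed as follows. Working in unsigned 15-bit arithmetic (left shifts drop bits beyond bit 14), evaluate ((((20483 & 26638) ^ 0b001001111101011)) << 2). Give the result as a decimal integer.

20483 = 101000000000011
26638 = 110100000001110
→ & → 100000000000010 = 16386
0b001001111101011 = 001001111101011
→ ^ → 101001111101001 = 21481
→ << 2 (mod 2^15) → 100111110100100 = 20388

20388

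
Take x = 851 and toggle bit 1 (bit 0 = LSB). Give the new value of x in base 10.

x = 0001101010011
bit 1 is currently 1; toggle it via x ^ (1 << 1) = x ^ 2
→ 0001101010001 = 849

849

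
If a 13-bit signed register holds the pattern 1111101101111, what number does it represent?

pattern = 1111101101111 (MSB is 1 ⇒ negative)
Invert: 0000010010000, add 1 → 0000010010001 = 145, so the value is -145.
(Equivalently: 8047 - 2^13 = 8047 - 8192 = -145.)

-145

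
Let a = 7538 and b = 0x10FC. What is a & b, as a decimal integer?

4208

7538 = 1110101110010
0x10FC = 1000011111100
AND → 1000001110000 = 4208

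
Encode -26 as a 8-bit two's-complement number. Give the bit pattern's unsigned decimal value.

230

26 in 8 bits: 00011010
Invert: 11100101
Add 1:  11100110 = 230
(Check: 2^8 - 26 = 256 - 26 = 230.)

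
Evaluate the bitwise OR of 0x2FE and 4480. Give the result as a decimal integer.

5118

0x2FE = 0001011111110
4480 = 1000110000000
 OR → 1001111111110 = 5118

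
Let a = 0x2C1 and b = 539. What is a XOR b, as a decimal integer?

218

0x2C1 = 1011000001
539 = 1000011011
XOR → 0011011010 = 218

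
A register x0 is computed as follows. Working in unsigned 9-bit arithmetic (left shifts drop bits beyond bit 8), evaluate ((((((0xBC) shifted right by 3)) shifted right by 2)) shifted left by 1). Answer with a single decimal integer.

0xBC = 010111100
→ shifted right by 3 → 000010111 = 23
→ shifted right by 2 → 000000101 = 5
→ shifted left by 1 (mod 2^9) → 000001010 = 10

10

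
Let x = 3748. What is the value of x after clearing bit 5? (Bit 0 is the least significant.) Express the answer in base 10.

3716

x = 111010100100
bit 5 is currently 1; clear it via x & ~(1 << 5) = x & ~32
→ 111010000100 = 3716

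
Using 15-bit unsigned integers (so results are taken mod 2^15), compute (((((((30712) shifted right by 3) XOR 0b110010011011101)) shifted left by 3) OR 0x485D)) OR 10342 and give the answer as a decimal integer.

30712 = 111011111111000
→ shifted right by 3 → 000111011111111 = 3839
0b110010011011101 = 110010011011101
→ XOR → 110101000100010 = 27170
→ shifted left by 3 (mod 2^15) → 101000100010000 = 20752
0x485D = 100100001011101
→ OR → 101100101011101 = 22877
10342 = 010100001100110
→ OR → 111100101111111 = 31103

31103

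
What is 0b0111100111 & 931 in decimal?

a = 0111100111
931 = 1110100011
AND → 0110100011 = 419

419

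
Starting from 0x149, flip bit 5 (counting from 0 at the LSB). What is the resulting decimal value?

x = 00101001001
bit 5 is currently 0; toggle it via x ^ (1 << 5) = x ^ 32
→ 00101101001 = 361

361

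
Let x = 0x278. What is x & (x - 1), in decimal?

624

x = 1001111000 = 632
x - 1 = 1001110111
AND   = 1001110000 = 624
(x & (x - 1) clears the lowest set bit of x.)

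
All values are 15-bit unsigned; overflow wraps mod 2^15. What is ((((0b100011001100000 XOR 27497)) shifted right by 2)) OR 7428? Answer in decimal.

8006

0b100011001100000 = 100011001100000
27497 = 110101101101001
→ XOR → 010110100001001 = 11529
→ shifted right by 2 → 000101101000010 = 2882
7428 = 001110100000100
→ OR → 001111101000110 = 8006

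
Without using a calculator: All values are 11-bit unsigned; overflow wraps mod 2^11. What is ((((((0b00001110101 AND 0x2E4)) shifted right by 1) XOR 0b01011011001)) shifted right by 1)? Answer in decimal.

373

0b00001110101 = 00001110101
0x2E4 = 01011100100
→ AND → 00001100100 = 100
→ shifted right by 1 → 00000110010 = 50
0b01011011001 = 01011011001
→ XOR → 01011101011 = 747
→ shifted right by 1 → 00101110101 = 373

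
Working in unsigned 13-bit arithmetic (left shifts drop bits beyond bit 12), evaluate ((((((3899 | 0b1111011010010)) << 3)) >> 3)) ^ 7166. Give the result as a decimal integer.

6149

3899 = 0111100111011
0b1111011010010 = 1111011010010
→ | → 1111111111011 = 8187
→ << 3 (mod 2^13) → 1111111011000 = 8152
→ >> 3 → 0001111111011 = 1019
7166 = 1101111111110
→ ^ → 1100000000101 = 6149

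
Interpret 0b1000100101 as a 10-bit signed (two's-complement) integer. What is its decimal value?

-475

pattern = 1000100101 (MSB is 1 ⇒ negative)
Invert: 0111011010, add 1 → 0111011011 = 475, so the value is -475.
(Equivalently: 549 - 2^10 = 549 - 1024 = -475.)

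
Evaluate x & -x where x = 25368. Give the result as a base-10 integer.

8

x = 110001100011000 = 25368
-x (two's complement) = …001110011101000
AND   = 000000000001000 = 8
(x & -x isolates the lowest set bit of x.)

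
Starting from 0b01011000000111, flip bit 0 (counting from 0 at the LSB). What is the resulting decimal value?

x = 01011000000111
bit 0 is currently 1; toggle it via x ^ (1 << 0) = x ^ 1
→ 01011000000110 = 5638

5638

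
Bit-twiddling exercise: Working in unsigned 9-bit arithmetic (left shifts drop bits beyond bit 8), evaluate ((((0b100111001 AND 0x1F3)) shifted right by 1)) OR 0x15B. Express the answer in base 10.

0b100111001 = 100111001
0x1F3 = 111110011
→ AND → 100110001 = 305
→ shifted right by 1 → 010011000 = 152
0x15B = 101011011
→ OR → 111011011 = 475

475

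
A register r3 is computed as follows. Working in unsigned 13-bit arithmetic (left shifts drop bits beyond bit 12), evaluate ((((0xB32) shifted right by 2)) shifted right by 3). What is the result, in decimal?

0xB32 = 0101100110010
→ shifted right by 2 → 0001011001100 = 716
→ shifted right by 3 → 0000001011001 = 89

89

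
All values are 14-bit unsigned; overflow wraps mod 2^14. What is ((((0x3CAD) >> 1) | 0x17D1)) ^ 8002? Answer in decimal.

149

0x3CAD = 11110010101101
→ >> 1 → 01111001010110 = 7766
0x17D1 = 01011111010001
→ | → 01111111010111 = 8151
8002 = 01111101000010
→ ^ → 00000010010101 = 149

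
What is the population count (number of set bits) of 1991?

1991 = 11111000111
Count the 1s: 1 + 1 + 1 + 1 + 1 + 1 + 1 + 1 = 8

8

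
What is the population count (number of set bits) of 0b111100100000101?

n = 111100100000101
Count the 1s: 1 + 1 + 1 + 1 + 1 + 1 + 1 = 7

7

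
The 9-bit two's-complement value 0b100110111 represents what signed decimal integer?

pattern = 100110111 (MSB is 1 ⇒ negative)
Invert: 011001000, add 1 → 011001001 = 201, so the value is -201.
(Equivalently: 311 - 2^9 = 311 - 512 = -201.)

-201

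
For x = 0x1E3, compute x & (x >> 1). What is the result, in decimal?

x = 111100011 = 483
x>>1 = 011110001
AND  = 011100001 = 225
(x & (x >> 1) has a 1 wherever x has two consecutive 1 bits.)

225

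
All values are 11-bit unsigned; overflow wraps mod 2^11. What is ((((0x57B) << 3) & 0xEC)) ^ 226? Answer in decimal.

42

0x57B = 10101111011
→ << 3 (mod 2^11) → 01111011000 = 984
0xEC = 00011101100
→ & → 00011001000 = 200
226 = 00011100010
→ ^ → 00000101010 = 42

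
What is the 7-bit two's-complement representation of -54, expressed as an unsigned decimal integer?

74

54 in 7 bits: 0110110
Invert: 1001001
Add 1:  1001010 = 74
(Check: 2^7 - 54 = 128 - 54 = 74.)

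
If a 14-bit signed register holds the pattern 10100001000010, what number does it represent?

pattern = 10100001000010 (MSB is 1 ⇒ negative)
Invert: 01011110111101, add 1 → 01011110111110 = 6078, so the value is -6078.
(Equivalently: 10306 - 2^14 = 10306 - 16384 = -6078.)

-6078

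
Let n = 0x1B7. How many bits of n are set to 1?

7

0x1B7 = 110110111
Count the 1s: 1 + 1 + 1 + 1 + 1 + 1 + 1 = 7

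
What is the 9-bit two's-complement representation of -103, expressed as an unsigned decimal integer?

103 in 9 bits: 001100111
Invert: 110011000
Add 1:  110011001 = 409
(Check: 2^9 - 103 = 512 - 103 = 409.)

409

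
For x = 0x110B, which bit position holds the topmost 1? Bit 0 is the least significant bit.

12

0x110B = 1000100001011
The topmost 1 is at position 12 (since 2^12 = 4096 ≤ 4363 < 8192).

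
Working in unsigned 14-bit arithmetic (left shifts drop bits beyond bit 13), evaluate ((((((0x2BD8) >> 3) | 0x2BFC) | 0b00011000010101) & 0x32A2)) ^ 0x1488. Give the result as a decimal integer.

13866

0x2BD8 = 10101111011000
→ >> 3 → 00010101111011 = 1403
0x2BFC = 10101111111100
→ | → 10111111111111 = 12287
0b00011000010101 = 00011000010101
→ | → 10111111111111 = 12287
0x32A2 = 11001010100010
→ & → 10001010100010 = 8866
0x1488 = 01010010001000
→ ^ → 11011000101010 = 13866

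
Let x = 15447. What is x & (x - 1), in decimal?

x = 11110001010111 = 15447
x - 1 = 11110001010110
AND   = 11110001010110 = 15446
(x & (x - 1) clears the lowest set bit of x.)

15446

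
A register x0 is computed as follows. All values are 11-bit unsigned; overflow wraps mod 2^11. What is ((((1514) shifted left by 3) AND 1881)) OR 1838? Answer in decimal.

1514 = 10111101010
→ shifted left by 3 (mod 2^11) → 11101010000 = 1872
1881 = 11101011001
→ AND → 11101010000 = 1872
1838 = 11100101110
→ OR → 11101111110 = 1918

1918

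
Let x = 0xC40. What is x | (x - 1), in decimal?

x = 110001000000 = 3136
x - 1 = 110000111111
OR    = 110001111111 = 3199
(x | (x - 1) sets all bits below the lowest set bit.)

3199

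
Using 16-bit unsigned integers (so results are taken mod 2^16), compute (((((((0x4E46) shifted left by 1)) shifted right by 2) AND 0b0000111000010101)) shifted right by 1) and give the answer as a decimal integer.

768

0x4E46 = 0100111001000110
→ shifted left by 1 (mod 2^16) → 1001110010001100 = 40076
→ shifted right by 2 → 0010011100100011 = 10019
0b0000111000010101 = 0000111000010101
→ AND → 0000011000000001 = 1537
→ shifted right by 1 → 0000001100000000 = 768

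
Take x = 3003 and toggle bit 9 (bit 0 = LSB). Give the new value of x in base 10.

x = 101110111011
bit 9 is currently 1; toggle it via x ^ (1 << 9) = x ^ 512
→ 100110111011 = 2491

2491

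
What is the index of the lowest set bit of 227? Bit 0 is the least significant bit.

227 = 11100011
Trailing zeros: 0, so the lowest set bit is bit 0 (value 1).

0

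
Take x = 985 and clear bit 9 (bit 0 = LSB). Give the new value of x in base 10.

x = 1111011001
bit 9 is currently 1; clear it via x & ~(1 << 9) = x & ~512
→ 0111011001 = 473

473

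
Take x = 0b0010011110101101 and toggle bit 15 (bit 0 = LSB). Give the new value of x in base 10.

x = 0010011110101101
bit 15 is currently 0; toggle it via x ^ (1 << 15) = x ^ 32768
→ 1010011110101101 = 42925

42925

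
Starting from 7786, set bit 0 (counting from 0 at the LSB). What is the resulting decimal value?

7787

x = 01111001101010
bit 0 is currently 0; set it via x | (1 << 0) = x | 1
→ 01111001101011 = 7787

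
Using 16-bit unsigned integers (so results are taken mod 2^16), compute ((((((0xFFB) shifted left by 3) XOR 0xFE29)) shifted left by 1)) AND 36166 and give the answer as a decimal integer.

0xFFB = 0000111111111011
→ shifted left by 3 (mod 2^16) → 0111111111011000 = 32728
0xFE29 = 1111111000101001
→ XOR → 1000000111110001 = 33265
→ shifted left by 1 (mod 2^16) → 0000001111100010 = 994
36166 = 1000110101000110
→ AND → 0000000101000010 = 322

322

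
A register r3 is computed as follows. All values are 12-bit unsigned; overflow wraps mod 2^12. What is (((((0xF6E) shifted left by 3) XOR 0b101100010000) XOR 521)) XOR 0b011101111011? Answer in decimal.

0xF6E = 111101101110
→ shifted left by 3 (mod 2^12) → 101101110000 = 2928
0b101100010000 = 101100010000
→ XOR → 000001100000 = 96
521 = 001000001001
→ XOR → 001001101001 = 617
0b011101111011 = 011101111011
→ XOR → 010100010010 = 1298

1298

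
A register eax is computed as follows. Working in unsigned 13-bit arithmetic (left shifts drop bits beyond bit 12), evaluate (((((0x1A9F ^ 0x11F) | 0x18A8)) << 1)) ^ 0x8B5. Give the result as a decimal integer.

8165

0x1A9F = 1101010011111
0x11F = 0000100011111
→ ^ → 1101110000000 = 7040
0x18A8 = 1100010101000
→ | → 1101110101000 = 7080
→ << 1 (mod 2^13) → 1011101010000 = 5968
0x8B5 = 0100010110101
→ ^ → 1111111100101 = 8165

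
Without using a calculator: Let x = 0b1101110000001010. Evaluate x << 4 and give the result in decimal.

901280

x = 00001101110000001010
shift left by 4 → 11011100000010100000 = 901280
(equivalently, 56330 × 2^4 = 56330 × 16)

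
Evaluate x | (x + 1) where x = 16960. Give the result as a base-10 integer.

16961

x = 100001001000000 = 16960
x + 1 = 100001001000001
OR    = 100001001000001 = 16961
(x | (x + 1) sets the lowest cleared bit.)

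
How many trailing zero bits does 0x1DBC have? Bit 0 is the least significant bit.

0x1DBC = 1110110111100
Trailing zeros: 2, so the lowest set bit is bit 2 (value 4).

2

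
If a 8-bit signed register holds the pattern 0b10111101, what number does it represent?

-67

pattern = 10111101 (MSB is 1 ⇒ negative)
Invert: 01000010, add 1 → 01000011 = 67, so the value is -67.
(Equivalently: 189 - 2^8 = 189 - 256 = -67.)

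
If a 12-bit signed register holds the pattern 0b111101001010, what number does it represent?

-182

pattern = 111101001010 (MSB is 1 ⇒ negative)
Invert: 000010110101, add 1 → 000010110110 = 182, so the value is -182.
(Equivalently: 3914 - 2^12 = 3914 - 4096 = -182.)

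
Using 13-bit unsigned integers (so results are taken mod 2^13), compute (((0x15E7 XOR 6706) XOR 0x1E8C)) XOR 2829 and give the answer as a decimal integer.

6740

0x15E7 = 1010111100111
6706 = 1101000110010
→ XOR → 0111111010101 = 4053
0x1E8C = 1111010001100
→ XOR → 1000101011001 = 4441
2829 = 0101100001101
→ XOR → 1101001010100 = 6740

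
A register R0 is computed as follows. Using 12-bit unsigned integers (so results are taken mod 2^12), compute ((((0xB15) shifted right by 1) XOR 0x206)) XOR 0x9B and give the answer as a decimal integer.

1815

0xB15 = 101100010101
→ shifted right by 1 → 010110001010 = 1418
0x206 = 001000000110
→ XOR → 011110001100 = 1932
0x9B = 000010011011
→ XOR → 011100010111 = 1815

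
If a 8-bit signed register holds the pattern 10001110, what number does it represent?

pattern = 10001110 (MSB is 1 ⇒ negative)
Invert: 01110001, add 1 → 01110010 = 114, so the value is -114.
(Equivalently: 142 - 2^8 = 142 - 256 = -114.)

-114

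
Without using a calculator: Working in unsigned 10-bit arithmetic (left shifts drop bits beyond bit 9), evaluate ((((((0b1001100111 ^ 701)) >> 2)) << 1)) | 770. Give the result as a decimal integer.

878

0b1001100111 = 1001100111
701 = 1010111101
→ ^ → 0011011010 = 218
→ >> 2 → 0000110110 = 54
→ << 1 (mod 2^10) → 0001101100 = 108
770 = 1100000010
→ | → 1101101110 = 878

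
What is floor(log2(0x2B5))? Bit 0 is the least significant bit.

9

0x2B5 = 1010110101
The topmost 1 is at position 9 (since 2^9 = 512 ≤ 693 < 1024).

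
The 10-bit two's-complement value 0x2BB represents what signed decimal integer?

-325

pattern = 1010111011 (MSB is 1 ⇒ negative)
Invert: 0101000100, add 1 → 0101000101 = 325, so the value is -325.
(Equivalently: 699 - 2^10 = 699 - 1024 = -325.)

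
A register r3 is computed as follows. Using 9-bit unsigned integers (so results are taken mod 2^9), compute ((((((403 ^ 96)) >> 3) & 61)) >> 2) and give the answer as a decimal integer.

403 = 110010011
96 = 001100000
→ ^ → 111110011 = 499
→ >> 3 → 000111110 = 62
61 = 000111101
→ & → 000111100 = 60
→ >> 2 → 000001111 = 15

15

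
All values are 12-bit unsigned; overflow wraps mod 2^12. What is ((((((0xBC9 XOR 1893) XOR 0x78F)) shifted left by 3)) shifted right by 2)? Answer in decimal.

582

0xBC9 = 101111001001
1893 = 011101100101
→ XOR → 110010101100 = 3244
0x78F = 011110001111
→ XOR → 101100100011 = 2851
→ shifted left by 3 (mod 2^12) → 100100011000 = 2328
→ shifted right by 2 → 001001000110 = 582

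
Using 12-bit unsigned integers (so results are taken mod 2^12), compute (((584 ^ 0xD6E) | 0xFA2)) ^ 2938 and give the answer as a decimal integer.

584 = 001001001000
0xD6E = 110101101110
→ ^ → 111100100110 = 3878
0xFA2 = 111110100010
→ | → 111110100110 = 4006
2938 = 101101111010
→ ^ → 010011011100 = 1244

1244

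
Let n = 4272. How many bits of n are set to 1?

4272 = 1000010110000
Count the 1s: 1 + 1 + 1 + 1 = 4

4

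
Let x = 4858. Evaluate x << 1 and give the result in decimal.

9716

4858 = 01001011111010
shift left by 1 → 10010111110100 = 9716
(equivalently, 4858 × 2^1 = 4858 × 2)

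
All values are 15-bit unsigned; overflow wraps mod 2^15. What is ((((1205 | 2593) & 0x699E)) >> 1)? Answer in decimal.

1205 = 000010010110101
2593 = 000101000100001
→ | → 000111010110101 = 3765
0x699E = 110100110011110
→ & → 000100010010100 = 2196
→ >> 1 → 000010001001010 = 1098

1098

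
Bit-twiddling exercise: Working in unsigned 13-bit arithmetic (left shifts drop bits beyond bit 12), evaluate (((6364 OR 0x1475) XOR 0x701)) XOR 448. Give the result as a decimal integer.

6716

6364 = 1100011011100
0x1475 = 1010001110101
→ OR → 1110011111101 = 7421
0x701 = 0011100000001
→ XOR → 1101111111100 = 7164
448 = 0000111000000
→ XOR → 1101000111100 = 6716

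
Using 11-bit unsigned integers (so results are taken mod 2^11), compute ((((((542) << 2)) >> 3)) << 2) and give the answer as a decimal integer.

60

542 = 01000011110
→ << 2 (mod 2^11) → 00001111000 = 120
→ >> 3 → 00000001111 = 15
→ << 2 (mod 2^11) → 00000111100 = 60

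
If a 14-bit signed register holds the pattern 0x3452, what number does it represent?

pattern = 11010001010010 (MSB is 1 ⇒ negative)
Invert: 00101110101101, add 1 → 00101110101110 = 2990, so the value is -2990.
(Equivalently: 13394 - 2^14 = 13394 - 16384 = -2990.)

-2990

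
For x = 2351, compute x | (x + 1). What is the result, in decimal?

x = 100100101111 = 2351
x + 1 = 100100110000
OR    = 100100111111 = 2367
(x | (x + 1) sets the lowest cleared bit.)

2367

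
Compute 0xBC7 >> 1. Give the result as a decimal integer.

0xBC7 = 101111000111
shift right by 1 → 010111100011 = 1507
(equivalently, floor(3015 / 2))

1507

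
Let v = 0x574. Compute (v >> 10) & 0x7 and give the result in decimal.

1

v = 0010101110100
Shift right by 10: 001
Mask low 3 bits: 001 = 1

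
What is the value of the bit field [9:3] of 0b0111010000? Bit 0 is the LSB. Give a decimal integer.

58

v = 0111010000
Shift right by 3: 0111010
Mask low 7 bits: 0111010 = 58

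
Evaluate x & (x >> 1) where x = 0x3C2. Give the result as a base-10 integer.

x = 1111000010 = 962
x>>1 = 0111100001
AND  = 0111000000 = 448
(x & (x >> 1) has a 1 wherever x has two consecutive 1 bits.)

448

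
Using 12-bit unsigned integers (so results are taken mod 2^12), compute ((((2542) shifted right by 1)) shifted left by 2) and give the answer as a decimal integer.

2542 = 100111101110
→ shifted right by 1 → 010011110111 = 1271
→ shifted left by 2 (mod 2^12) → 001111011100 = 988

988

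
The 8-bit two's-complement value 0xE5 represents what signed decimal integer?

-27

pattern = 11100101 (MSB is 1 ⇒ negative)
Invert: 00011010, add 1 → 00011011 = 27, so the value is -27.
(Equivalently: 229 - 2^8 = 229 - 256 = -27.)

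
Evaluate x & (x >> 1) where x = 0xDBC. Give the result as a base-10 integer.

x = 110110111100 = 3516
x>>1 = 011011011110
AND  = 010010011100 = 1180
(x & (x >> 1) has a 1 wherever x has two consecutive 1 bits.)

1180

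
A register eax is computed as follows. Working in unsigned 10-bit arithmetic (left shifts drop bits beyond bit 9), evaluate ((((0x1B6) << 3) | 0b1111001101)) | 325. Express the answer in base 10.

1021

0x1B6 = 0110110110
→ << 3 (mod 2^10) → 0110110000 = 432
0b1111001101 = 1111001101
→ | → 1111111101 = 1021
325 = 0101000101
→ | → 1111111101 = 1021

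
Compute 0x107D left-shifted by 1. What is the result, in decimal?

8442

0x107D = 01000001111101
shift left by 1 → 10000011111010 = 8442
(equivalently, 4221 × 2^1 = 4221 × 2)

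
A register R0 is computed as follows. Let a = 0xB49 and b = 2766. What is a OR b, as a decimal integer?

0xB49 = 101101001001
2766 = 101011001110
 OR → 101111001111 = 3023

3023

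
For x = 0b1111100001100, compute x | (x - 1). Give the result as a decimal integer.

x = 1111100001100 = 7948
x - 1 = 1111100001011
OR    = 1111100001111 = 7951
(x | (x - 1) sets all bits below the lowest set bit.)

7951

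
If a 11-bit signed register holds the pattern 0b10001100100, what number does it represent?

pattern = 10001100100 (MSB is 1 ⇒ negative)
Invert: 01110011011, add 1 → 01110011100 = 924, so the value is -924.
(Equivalently: 1124 - 2^11 = 1124 - 2048 = -924.)

-924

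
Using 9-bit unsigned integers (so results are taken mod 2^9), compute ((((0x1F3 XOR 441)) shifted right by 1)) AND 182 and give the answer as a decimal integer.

36

0x1F3 = 111110011
441 = 110111001
→ XOR → 001001010 = 74
→ shifted right by 1 → 000100101 = 37
182 = 010110110
→ AND → 000100100 = 36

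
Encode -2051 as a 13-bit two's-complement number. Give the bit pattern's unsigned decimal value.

2051 in 13 bits: 0100000000011
Invert: 1011111111100
Add 1:  1011111111101 = 6141
(Check: 2^13 - 2051 = 8192 - 2051 = 6141.)

6141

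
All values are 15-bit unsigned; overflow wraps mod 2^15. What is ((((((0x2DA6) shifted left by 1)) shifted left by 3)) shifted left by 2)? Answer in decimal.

0x2DA6 = 010110110100110
→ shifted left by 1 (mod 2^15) → 101101101001100 = 23372
→ shifted left by 3 (mod 2^15) → 101101001100000 = 23136
→ shifted left by 2 (mod 2^15) → 110100110000000 = 27008

27008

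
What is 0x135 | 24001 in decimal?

0x135 = 000000100110101
24001 = 101110111000001
 OR → 101110111110101 = 24053

24053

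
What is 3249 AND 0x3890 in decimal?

2192

3249 = 00110010110001
0x3890 = 11100010010000
AND → 00100010010000 = 2192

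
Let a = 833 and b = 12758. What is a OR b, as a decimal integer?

13271

833 = 00001101000001
12758 = 11000111010110
 OR → 11001111010111 = 13271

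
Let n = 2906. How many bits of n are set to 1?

2906 = 101101011010
Count the 1s: 1 + 1 + 1 + 1 + 1 + 1 + 1 = 7

7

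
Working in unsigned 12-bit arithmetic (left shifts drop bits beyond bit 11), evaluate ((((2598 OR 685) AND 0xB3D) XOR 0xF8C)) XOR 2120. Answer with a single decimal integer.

2598 = 101000100110
685 = 001010101101
→ OR → 101010101111 = 2735
0xB3D = 101100111101
→ AND → 101000101101 = 2605
0xF8C = 111110001100
→ XOR → 010110100001 = 1441
2120 = 100001001000
→ XOR → 110111101001 = 3561

3561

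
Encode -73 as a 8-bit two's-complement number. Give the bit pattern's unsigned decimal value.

183

73 in 8 bits: 01001001
Invert: 10110110
Add 1:  10110111 = 183
(Check: 2^8 - 73 = 256 - 73 = 183.)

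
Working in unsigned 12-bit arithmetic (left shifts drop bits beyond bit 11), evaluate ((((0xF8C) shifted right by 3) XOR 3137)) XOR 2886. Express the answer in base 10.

0xF8C = 111110001100
→ shifted right by 3 → 000111110001 = 497
3137 = 110001000001
→ XOR → 110110110000 = 3504
2886 = 101101000110
→ XOR → 011011110110 = 1782

1782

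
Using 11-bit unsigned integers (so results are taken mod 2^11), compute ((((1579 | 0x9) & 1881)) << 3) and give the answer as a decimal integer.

72

1579 = 11000101011
0x9 = 00000001001
→ | → 11000101011 = 1579
1881 = 11101011001
→ & → 11000001001 = 1545
→ << 3 (mod 2^11) → 00001001000 = 72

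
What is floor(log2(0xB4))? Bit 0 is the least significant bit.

0xB4 = 10110100
The topmost 1 is at position 7 (since 2^7 = 128 ≤ 180 < 256).

7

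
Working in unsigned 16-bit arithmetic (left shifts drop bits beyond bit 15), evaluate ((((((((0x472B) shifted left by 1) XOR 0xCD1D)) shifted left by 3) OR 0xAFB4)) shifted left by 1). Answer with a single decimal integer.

0x472B = 0100011100101011
→ shifted left by 1 (mod 2^16) → 1000111001010110 = 36438
0xCD1D = 1100110100011101
→ XOR → 0100001101001011 = 17227
→ shifted left by 3 (mod 2^16) → 0001101001011000 = 6744
0xAFB4 = 1010111110110100
→ OR → 1011111111111100 = 49148
→ shifted left by 1 (mod 2^16) → 0111111111111000 = 32760

32760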